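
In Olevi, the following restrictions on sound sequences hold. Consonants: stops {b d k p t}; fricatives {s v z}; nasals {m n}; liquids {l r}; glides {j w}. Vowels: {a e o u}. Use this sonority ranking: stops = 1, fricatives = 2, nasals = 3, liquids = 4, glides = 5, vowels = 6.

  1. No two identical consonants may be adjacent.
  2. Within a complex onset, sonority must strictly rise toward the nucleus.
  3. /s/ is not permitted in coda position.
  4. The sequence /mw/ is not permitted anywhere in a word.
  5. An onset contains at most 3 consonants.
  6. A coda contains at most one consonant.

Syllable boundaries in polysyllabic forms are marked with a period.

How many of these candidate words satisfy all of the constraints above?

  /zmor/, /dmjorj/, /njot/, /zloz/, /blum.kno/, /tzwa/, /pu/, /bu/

7

/zmor/ — σ1 onset /zm/ (2→3 rises), coda /r/ ok → phonotactically legal
/dmjorj/ — violates constraint 6: syllable 1 coda /rj/ has 2 consonants (> 1) → phonotactically illegal
/njot/ — σ1 onset /nj/ (3→5 rises), coda /t/ ok → phonotactically legal
/zloz/ — σ1 onset /zl/ (2→4 rises), coda /z/ ok → phonotactically legal
/blum.kno/ — σ1 onset /bl/ (1→4 rises), coda /m/ ok; σ2 onset /kn/ (1→3 rises), coda /∅/ ok → phonotactically legal
/tzwa/ — σ1 onset /tzw/ (1→2→5 rises), coda /∅/ ok → phonotactically legal
/pu/ — σ1 onset /p/, coda /∅/ ok → phonotactically legal
/bu/ — σ1 onset /b/, coda /∅/ ok → phonotactically legal
Phonotactically legal: /zmor/, /njot/, /zloz/, /blum.kno/, /tzwa/, /pu/, /bu/ → 7.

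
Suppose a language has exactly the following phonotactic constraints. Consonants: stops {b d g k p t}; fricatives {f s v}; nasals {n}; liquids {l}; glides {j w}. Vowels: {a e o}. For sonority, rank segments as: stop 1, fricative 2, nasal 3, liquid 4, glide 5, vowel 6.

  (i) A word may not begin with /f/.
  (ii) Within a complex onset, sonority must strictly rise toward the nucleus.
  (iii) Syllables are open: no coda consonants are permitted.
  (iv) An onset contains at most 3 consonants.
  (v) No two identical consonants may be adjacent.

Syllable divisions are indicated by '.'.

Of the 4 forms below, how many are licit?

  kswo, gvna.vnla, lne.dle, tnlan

2

kswo — σ1 onset /ksw/ (1→2→5 rises), coda /∅/ ok → licit
gvna.vnla — σ1 onset /gvn/ (1→2→3 rises), coda /∅/ ok; σ2 onset /vnl/ (2→3→4 rises), coda /∅/ ok → licit
lne.dle — violates constraint (ii): syllable 1 onset /ln/: /l/ (liquid, 4) → /n/ (nasal, 3) does not rise → illicit
tnlan — violates constraint (iii): syllable 1 coda /n/ has 1 consonant (> 0) → illicit
Licit: kswo, gvna.vnla → 2.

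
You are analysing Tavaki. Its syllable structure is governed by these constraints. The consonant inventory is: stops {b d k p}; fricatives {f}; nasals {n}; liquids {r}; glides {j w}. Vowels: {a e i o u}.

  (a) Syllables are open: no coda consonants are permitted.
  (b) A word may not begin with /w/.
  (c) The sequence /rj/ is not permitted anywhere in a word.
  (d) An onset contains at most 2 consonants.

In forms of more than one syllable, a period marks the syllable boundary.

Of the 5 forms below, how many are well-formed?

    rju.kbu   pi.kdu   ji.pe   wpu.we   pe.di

3

rju.kbu — violates constraint (c): contains banned sequence /rj/ → ill-formed
pi.kdu — σ1 onset /p/, coda /∅/ ok; σ2 onset /kd/ (2C), coda /∅/ ok → well-formed
ji.pe — σ1 onset /j/, coda /∅/ ok; σ2 onset /p/, coda /∅/ ok → well-formed
wpu.we — violates constraint (b): word begins with /w/ → ill-formed
pe.di — σ1 onset /p/, coda /∅/ ok; σ2 onset /d/, coda /∅/ ok → well-formed
Well-formed: pi.kdu, ji.pe, pe.di → 3.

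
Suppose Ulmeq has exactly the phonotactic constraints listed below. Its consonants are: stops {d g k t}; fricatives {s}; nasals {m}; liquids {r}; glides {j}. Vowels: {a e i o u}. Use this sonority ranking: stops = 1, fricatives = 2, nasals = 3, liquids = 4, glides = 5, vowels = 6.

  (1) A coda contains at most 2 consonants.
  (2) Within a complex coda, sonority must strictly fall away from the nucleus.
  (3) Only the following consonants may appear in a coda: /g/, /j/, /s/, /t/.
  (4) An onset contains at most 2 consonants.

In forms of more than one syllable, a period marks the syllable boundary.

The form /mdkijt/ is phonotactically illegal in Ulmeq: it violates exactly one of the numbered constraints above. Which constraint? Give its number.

4

/mdkijt/: syllable 1 onset /mdk/ has 3 consonants (> 2).
This is a violation of constraint 4: "An onset contains at most 2 consonants."
The remaining constraints (1, 2, 3) are satisfied.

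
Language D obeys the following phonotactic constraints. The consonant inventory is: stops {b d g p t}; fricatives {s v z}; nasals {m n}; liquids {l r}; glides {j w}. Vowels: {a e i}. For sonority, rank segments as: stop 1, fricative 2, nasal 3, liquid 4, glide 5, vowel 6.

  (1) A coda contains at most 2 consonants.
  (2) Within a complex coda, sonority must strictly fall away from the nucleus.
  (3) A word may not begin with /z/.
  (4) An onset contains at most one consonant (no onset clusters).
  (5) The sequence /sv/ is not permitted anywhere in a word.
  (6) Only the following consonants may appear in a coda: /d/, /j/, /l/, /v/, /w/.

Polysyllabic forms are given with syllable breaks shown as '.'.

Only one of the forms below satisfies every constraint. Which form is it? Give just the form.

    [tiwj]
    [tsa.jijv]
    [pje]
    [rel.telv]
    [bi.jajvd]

[rel.telv]

[tiwj] — violates constraint 2: syllable 1 coda /wj/: /w/ (glide, 5) → /j/ (glide, 5) does not fall → illicit
[tsa.jijv] — violates constraint 4: syllable 1 onset /ts/ has 2 consonants (> 1) → illicit
[pje] — violates constraint 4: syllable 1 onset /pj/ has 2 consonants (> 1) → illicit
[rel.telv] — σ1 onset /r/, coda /l/ ok; σ2 onset /t/, coda /lv/ (4→2 falls) ok → licit
[bi.jajvd] — violates constraint 1: syllable 2 coda /jvd/ has 3 consonants (> 2) → illicit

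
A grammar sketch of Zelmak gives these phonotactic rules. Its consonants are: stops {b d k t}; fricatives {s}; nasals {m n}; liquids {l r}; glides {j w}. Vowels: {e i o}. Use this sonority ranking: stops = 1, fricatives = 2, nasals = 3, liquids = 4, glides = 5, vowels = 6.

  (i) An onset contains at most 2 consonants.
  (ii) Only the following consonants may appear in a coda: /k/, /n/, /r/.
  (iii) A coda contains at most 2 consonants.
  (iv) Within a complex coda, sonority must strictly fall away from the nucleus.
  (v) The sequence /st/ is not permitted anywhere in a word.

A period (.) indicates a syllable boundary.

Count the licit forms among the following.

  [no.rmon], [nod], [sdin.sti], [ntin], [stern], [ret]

[no.rmon] — σ1 onset /n/, coda /∅/ ok; σ2 onset /rm/ (2C), coda /n/ ok → licit
[nod] — violates constraint (ii): syllable 1 coda contains /d/, which is not a licensed coda consonant → illicit
[sdin.sti] — violates constraint (v): contains banned sequence /st/ → illicit
[ntin] — σ1 onset /nt/ (2C), coda /n/ ok → licit
[stern] — violates constraint (v): contains banned sequence /st/ → illicit
[ret] — violates constraint (ii): syllable 1 coda contains /t/, which is not a licensed coda consonant → illicit
Licit: [no.rmon], [ntin] → 2.

2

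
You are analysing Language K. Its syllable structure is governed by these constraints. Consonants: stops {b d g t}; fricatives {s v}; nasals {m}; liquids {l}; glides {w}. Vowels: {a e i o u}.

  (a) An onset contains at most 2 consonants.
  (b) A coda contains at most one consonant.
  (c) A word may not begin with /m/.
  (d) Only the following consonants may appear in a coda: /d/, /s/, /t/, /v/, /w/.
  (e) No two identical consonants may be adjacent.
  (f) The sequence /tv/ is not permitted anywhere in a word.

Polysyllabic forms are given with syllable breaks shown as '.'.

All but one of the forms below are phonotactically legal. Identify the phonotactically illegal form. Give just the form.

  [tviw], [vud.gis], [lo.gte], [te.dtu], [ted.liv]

[tviw]

[tviw] — violates constraint (f): contains banned sequence /tv/ → phonotactically illegal
[vud.gis] — σ1 onset /v/, coda /d/ ok; σ2 onset /g/, coda /s/ ok → phonotactically legal
[lo.gte] — σ1 onset /l/, coda /∅/ ok; σ2 onset /gt/ (2C), coda /∅/ ok → phonotactically legal
[te.dtu] — σ1 onset /t/, coda /∅/ ok; σ2 onset /dt/ (2C), coda /∅/ ok → phonotactically legal
[ted.liv] — σ1 onset /t/, coda /d/ ok; σ2 onset /l/, coda /v/ ok → phonotactically legal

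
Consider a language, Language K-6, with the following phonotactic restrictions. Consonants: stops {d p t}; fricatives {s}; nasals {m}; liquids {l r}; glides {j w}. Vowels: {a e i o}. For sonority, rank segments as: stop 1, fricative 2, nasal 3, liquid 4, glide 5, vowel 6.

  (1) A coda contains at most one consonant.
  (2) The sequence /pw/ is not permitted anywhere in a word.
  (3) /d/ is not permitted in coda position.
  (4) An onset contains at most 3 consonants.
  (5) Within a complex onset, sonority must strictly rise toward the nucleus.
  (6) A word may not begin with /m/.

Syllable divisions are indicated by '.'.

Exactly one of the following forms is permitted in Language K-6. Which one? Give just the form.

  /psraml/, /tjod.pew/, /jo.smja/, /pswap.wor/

/psraml/ — violates constraint 1: syllable 1 coda /ml/ has 2 consonants (> 1) → not permitted
/tjod.pew/ — violates constraint 3: syllable 1 coda contains /d/ → not permitted
/jo.smja/ — σ1 onset /j/, coda /∅/ ok; σ2 onset /smj/ (2→3→5 rises), coda /∅/ ok → permitted
/pswap.wor/ — violates constraint 2: contains banned sequence /pw/ → not permitted

/jo.smja/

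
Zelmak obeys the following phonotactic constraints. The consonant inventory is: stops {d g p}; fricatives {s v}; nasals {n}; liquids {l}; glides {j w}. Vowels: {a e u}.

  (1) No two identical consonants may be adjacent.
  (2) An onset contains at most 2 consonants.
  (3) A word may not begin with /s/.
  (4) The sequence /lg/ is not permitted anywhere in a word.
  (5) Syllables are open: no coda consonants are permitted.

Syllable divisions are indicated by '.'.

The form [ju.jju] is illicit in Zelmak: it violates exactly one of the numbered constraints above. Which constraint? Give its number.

[ju.jju]: adjacent identical consonants /jj/.
This is a violation of constraint 1: "No two identical consonants may be adjacent."
The remaining constraints (2, 3, 4, 5) are satisfied.

1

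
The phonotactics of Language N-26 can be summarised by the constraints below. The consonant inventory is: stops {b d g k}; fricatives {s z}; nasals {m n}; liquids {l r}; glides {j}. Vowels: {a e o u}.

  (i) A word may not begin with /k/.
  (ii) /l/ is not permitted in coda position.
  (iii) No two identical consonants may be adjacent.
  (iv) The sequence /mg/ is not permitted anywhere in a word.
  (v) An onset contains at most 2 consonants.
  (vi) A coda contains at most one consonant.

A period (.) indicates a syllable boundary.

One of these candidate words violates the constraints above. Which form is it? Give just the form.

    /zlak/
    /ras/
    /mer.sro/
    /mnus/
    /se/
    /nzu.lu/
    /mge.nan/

/mge.nan/

/zlak/ — σ1 onset /zl/ (2C), coda /k/ ok → permitted
/ras/ — σ1 onset /r/, coda /s/ ok → permitted
/mer.sro/ — σ1 onset /m/, coda /r/ ok; σ2 onset /sr/ (2C), coda /∅/ ok → permitted
/mnus/ — σ1 onset /mn/ (2C), coda /s/ ok → permitted
/se/ — σ1 onset /s/, coda /∅/ ok → permitted
/nzu.lu/ — σ1 onset /nz/ (2C), coda /∅/ ok; σ2 onset /l/, coda /∅/ ok → permitted
/mge.nan/ — violates constraint (iv): contains banned sequence /mg/ → not permitted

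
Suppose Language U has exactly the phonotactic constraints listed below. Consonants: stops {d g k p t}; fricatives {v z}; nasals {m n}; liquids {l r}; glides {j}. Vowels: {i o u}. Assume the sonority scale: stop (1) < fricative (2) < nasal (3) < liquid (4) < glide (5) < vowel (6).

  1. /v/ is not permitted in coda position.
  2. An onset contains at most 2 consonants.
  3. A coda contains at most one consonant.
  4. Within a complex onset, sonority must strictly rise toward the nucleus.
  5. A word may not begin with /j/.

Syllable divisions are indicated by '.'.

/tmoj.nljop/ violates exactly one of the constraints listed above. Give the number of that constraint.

/tmoj.nljop/: syllable 2 onset /nlj/ has 3 consonants (> 2).
This is a violation of constraint 2: "An onset contains at most 2 consonants."
The remaining constraints (1, 3, 4, 5) are satisfied.

2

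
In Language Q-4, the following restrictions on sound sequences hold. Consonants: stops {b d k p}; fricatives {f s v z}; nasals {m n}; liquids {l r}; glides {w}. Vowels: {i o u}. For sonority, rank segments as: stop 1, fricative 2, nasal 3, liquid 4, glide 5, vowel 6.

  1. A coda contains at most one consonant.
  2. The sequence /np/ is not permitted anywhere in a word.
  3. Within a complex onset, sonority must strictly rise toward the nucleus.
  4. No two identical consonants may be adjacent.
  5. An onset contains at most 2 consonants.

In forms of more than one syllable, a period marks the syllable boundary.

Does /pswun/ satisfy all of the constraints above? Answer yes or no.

no

/pswun/ — violates constraint 5: syllable 1 onset /psw/ has 3 consonants (> 2) → not permitted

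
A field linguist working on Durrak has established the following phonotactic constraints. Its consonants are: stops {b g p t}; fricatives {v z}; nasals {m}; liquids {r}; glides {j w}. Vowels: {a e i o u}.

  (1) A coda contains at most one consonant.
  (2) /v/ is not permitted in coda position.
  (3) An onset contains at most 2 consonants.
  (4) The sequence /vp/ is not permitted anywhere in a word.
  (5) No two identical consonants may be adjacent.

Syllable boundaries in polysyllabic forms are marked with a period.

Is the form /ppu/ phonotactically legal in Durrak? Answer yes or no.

no

/ppu/ — violates constraint 5: adjacent identical consonants /pp/ → phonotactically illegal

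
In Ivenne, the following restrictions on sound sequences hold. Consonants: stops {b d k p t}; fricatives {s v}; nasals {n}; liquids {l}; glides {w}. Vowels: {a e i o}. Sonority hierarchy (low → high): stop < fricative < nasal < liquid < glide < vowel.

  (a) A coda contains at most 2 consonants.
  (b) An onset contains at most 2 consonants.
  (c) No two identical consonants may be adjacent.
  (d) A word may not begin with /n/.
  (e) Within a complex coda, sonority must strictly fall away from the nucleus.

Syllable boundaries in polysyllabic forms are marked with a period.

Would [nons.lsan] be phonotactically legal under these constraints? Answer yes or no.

no

[nons.lsan] — violates constraint (d): word begins with /n/ → phonotactically illegal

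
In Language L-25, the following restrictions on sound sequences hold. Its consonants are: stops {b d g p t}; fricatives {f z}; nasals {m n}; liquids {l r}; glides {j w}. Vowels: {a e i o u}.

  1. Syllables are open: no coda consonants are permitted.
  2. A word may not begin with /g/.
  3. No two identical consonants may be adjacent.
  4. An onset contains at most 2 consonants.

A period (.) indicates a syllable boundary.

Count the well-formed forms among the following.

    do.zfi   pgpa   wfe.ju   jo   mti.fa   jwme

4

do.zfi — σ1 onset /d/, coda /∅/ ok; σ2 onset /zf/ (2C), coda /∅/ ok → well-formed
pgpa — violates constraint 4: syllable 1 onset /pgp/ has 3 consonants (> 2) → ill-formed
wfe.ju — σ1 onset /wf/ (2C), coda /∅/ ok; σ2 onset /j/, coda /∅/ ok → well-formed
jo — σ1 onset /j/, coda /∅/ ok → well-formed
mti.fa — σ1 onset /mt/ (2C), coda /∅/ ok; σ2 onset /f/, coda /∅/ ok → well-formed
jwme — violates constraint 4: syllable 1 onset /jwm/ has 3 consonants (> 2) → ill-formed
Well-formed: do.zfi, wfe.ju, jo, mti.fa → 4.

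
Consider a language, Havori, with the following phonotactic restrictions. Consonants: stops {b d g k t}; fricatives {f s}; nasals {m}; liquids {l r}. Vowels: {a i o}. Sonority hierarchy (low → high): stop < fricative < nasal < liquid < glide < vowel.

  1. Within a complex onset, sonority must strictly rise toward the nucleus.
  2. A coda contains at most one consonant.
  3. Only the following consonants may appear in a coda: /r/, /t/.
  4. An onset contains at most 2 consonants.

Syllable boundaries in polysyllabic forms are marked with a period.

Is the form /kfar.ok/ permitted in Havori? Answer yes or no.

/kfar.ok/ — violates constraint 3: syllable 2 coda contains /k/, which is not a licensed coda consonant → not permitted

no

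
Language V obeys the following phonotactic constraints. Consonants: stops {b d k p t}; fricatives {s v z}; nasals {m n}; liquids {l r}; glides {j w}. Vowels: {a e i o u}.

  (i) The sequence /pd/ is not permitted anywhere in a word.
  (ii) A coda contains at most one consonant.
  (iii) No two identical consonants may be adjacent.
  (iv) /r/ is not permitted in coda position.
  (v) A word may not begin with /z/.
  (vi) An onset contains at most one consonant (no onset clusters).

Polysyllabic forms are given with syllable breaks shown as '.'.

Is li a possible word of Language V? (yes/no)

yes

li — σ1 onset /l/, coda /∅/ ok → phonotactically legal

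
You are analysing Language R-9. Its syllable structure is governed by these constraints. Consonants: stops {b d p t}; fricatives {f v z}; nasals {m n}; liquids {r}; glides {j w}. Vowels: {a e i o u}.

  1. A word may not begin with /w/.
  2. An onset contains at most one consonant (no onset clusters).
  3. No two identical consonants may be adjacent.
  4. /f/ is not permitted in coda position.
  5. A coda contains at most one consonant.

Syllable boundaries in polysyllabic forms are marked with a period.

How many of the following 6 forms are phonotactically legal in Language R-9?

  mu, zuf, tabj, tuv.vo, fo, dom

mu — σ1 onset /m/, coda /∅/ ok → phonotactically legal
zuf — violates constraint 4: syllable 1 coda contains /f/ → phonotactically illegal
tabj — violates constraint 5: syllable 1 coda /bj/ has 2 consonants (> 1) → phonotactically illegal
tuv.vo — violates constraint 3: adjacent identical consonants /vv/ → phonotactically illegal
fo — σ1 onset /f/, coda /∅/ ok → phonotactically legal
dom — σ1 onset /d/, coda /m/ ok → phonotactically legal
Phonotactically legal: mu, fo, dom → 3.

3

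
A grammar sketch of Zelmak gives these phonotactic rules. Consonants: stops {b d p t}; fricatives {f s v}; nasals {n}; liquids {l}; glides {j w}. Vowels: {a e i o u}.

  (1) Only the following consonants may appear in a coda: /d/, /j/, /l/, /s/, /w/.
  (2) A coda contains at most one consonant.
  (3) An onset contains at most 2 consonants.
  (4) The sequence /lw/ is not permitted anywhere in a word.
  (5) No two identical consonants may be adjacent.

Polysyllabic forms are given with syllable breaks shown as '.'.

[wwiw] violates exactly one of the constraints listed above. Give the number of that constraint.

5

[wwiw]: adjacent identical consonants /ww/.
This is a violation of constraint 5: "No two identical consonants may be adjacent."
The remaining constraints (1, 2, 3, 4) are satisfied.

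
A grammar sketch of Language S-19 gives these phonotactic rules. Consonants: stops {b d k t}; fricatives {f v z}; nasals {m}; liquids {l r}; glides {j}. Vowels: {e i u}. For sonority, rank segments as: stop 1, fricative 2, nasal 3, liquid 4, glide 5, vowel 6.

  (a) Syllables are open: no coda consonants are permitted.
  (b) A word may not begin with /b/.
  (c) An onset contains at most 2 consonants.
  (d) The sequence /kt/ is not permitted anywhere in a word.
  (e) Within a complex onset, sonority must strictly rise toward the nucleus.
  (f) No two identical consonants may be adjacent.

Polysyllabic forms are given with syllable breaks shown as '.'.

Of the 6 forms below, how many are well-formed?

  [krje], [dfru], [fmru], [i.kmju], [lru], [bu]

0

[krje] — violates constraint (c): syllable 1 onset /krj/ has 3 consonants (> 2) → ill-formed
[dfru] — violates constraint (c): syllable 1 onset /dfr/ has 3 consonants (> 2) → ill-formed
[fmru] — violates constraint (c): syllable 1 onset /fmr/ has 3 consonants (> 2) → ill-formed
[i.kmju] — violates constraint (c): syllable 2 onset /kmj/ has 3 consonants (> 2) → ill-formed
[lru] — violates constraint (e): syllable 1 onset /lr/: /l/ (liquid, 4) → /r/ (liquid, 4) does not rise → ill-formed
[bu] — violates constraint (b): word begins with /b/ → ill-formed
No form is well-formed → 0.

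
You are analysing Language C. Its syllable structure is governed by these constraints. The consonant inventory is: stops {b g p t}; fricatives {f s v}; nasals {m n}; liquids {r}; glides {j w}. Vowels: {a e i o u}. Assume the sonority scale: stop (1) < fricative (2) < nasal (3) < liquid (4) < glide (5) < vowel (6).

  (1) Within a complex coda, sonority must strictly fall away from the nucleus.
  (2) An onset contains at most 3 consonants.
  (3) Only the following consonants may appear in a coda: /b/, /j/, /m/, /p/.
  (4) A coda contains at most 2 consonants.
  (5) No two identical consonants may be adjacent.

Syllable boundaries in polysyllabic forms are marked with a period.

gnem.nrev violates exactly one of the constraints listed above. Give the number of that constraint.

3

gnem.nrev: syllable 2 coda contains /v/, which is not a licensed coda consonant.
This is a violation of constraint 3: "Only the following consonants may appear in a coda: /b/, /j/, /m/, /p/."
The remaining constraints (1, 2, 4, 5) are satisfied.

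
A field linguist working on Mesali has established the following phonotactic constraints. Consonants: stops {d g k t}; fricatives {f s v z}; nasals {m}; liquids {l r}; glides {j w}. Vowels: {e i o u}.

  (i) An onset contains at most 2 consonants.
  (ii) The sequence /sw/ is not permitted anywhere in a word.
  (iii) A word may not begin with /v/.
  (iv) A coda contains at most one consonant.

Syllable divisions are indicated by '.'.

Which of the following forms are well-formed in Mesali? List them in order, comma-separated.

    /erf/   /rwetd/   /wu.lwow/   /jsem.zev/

/wu.lwow/, /jsem.zev/

/erf/ — violates constraint (iv): syllable 1 coda /rf/ has 2 consonants (> 1) → ill-formed
/rwetd/ — violates constraint (iv): syllable 1 coda /td/ has 2 consonants (> 1) → ill-formed
/wu.lwow/ — σ1 onset /w/, coda /∅/ ok; σ2 onset /lw/ (2C), coda /w/ ok → well-formed
/jsem.zev/ — σ1 onset /js/ (2C), coda /m/ ok; σ2 onset /z/, coda /v/ ok → well-formed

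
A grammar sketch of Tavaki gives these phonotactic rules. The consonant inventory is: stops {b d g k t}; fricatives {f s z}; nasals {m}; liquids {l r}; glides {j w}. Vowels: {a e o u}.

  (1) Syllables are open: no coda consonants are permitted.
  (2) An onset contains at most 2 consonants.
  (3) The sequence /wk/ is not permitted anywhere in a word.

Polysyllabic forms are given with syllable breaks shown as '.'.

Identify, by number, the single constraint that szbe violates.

2

szbe: syllable 1 onset /szb/ has 3 consonants (> 2).
This is a violation of constraint 2: "An onset contains at most 2 consonants."
The remaining constraints (1, 3) are satisfied.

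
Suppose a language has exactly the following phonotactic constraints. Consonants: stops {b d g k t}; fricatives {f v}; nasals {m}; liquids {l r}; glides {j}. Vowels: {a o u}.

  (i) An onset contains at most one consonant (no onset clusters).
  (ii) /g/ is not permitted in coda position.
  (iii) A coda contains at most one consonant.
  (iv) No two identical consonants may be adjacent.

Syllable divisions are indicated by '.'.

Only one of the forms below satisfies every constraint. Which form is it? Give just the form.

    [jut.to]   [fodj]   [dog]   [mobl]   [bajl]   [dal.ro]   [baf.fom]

[jut.to] — violates constraint (iv): adjacent identical consonants /tt/ → illicit
[fodj] — violates constraint (iii): syllable 1 coda /dj/ has 2 consonants (> 1) → illicit
[dog] — violates constraint (ii): syllable 1 coda contains /g/ → illicit
[mobl] — violates constraint (iii): syllable 1 coda /bl/ has 2 consonants (> 1) → illicit
[bajl] — violates constraint (iii): syllable 1 coda /jl/ has 2 consonants (> 1) → illicit
[dal.ro] — σ1 onset /d/, coda /l/ ok; σ2 onset /r/, coda /∅/ ok → licit
[baf.fom] — violates constraint (iv): adjacent identical consonants /ff/ → illicit

[dal.ro]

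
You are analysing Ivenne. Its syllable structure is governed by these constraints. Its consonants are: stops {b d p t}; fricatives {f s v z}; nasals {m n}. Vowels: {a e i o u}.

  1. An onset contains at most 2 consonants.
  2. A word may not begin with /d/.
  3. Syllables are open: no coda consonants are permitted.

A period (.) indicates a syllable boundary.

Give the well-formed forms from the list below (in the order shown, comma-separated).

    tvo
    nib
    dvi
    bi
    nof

tvo, bi

tvo — σ1 onset /tv/ (2C), coda /∅/ ok → well-formed
nib — violates constraint 3: syllable 1 coda /b/ has 1 consonant (> 0) → ill-formed
dvi — violates constraint 2: word begins with /d/ → ill-formed
bi — σ1 onset /b/, coda /∅/ ok → well-formed
nof — violates constraint 3: syllable 1 coda /f/ has 1 consonant (> 0) → ill-formed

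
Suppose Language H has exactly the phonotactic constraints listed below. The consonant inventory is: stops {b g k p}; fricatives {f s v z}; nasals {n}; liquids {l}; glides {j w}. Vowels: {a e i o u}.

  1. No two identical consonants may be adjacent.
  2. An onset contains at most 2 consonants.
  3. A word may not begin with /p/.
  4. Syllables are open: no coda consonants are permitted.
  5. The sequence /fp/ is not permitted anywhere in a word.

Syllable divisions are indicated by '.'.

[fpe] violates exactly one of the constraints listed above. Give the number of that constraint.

[fpe]: contains banned sequence /fp/.
This is a violation of constraint 5: "The sequence /fp/ is not permitted anywhere in a word."
The remaining constraints (1, 2, 3, 4) are satisfied.

5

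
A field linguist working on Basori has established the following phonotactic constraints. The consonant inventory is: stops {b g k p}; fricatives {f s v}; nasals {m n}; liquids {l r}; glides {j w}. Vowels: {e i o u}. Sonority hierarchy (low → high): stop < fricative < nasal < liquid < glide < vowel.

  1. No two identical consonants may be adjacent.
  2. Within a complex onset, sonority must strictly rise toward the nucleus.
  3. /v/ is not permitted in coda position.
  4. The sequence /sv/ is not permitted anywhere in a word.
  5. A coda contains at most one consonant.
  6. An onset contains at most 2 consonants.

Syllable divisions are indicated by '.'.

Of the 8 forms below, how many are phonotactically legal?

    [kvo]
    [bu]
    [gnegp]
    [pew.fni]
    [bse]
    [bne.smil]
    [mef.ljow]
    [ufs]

6

[kvo] — σ1 onset /kv/ (1→2 rises), coda /∅/ ok → phonotactically legal
[bu] — σ1 onset /b/, coda /∅/ ok → phonotactically legal
[gnegp] — violates constraint 5: syllable 1 coda /gp/ has 2 consonants (> 1) → phonotactically illegal
[pew.fni] — σ1 onset /p/, coda /w/ ok; σ2 onset /fn/ (2→3 rises), coda /∅/ ok → phonotactically legal
[bse] — σ1 onset /bs/ (1→2 rises), coda /∅/ ok → phonotactically legal
[bne.smil] — σ1 onset /bn/ (1→3 rises), coda /∅/ ok; σ2 onset /sm/ (2→3 rises), coda /l/ ok → phonotactically legal
[mef.ljow] — σ1 onset /m/, coda /f/ ok; σ2 onset /lj/ (4→5 rises), coda /w/ ok → phonotactically legal
[ufs] — violates constraint 5: syllable 1 coda /fs/ has 2 consonants (> 1) → phonotactically illegal
Phonotactically legal: [kvo], [bu], [pew.fni], [bse], [bne.smil], [mef.ljow] → 6.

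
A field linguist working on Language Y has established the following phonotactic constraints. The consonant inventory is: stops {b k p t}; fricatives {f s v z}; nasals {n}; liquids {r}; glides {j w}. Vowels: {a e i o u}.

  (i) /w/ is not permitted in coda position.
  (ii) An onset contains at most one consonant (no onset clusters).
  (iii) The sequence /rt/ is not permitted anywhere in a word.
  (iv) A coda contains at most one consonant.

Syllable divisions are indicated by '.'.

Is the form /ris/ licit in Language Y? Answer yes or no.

yes

/ris/ — σ1 onset /r/, coda /s/ ok → licit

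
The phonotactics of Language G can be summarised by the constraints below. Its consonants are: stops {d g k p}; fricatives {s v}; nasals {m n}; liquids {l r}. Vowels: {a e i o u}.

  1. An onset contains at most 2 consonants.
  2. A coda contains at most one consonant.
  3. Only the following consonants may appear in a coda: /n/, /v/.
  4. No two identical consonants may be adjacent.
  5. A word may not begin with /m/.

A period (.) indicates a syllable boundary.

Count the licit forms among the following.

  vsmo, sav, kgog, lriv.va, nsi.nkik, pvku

vsmo — violates constraint 1: syllable 1 onset /vsm/ has 3 consonants (> 2) → illicit
sav — σ1 onset /s/, coda /v/ ok → licit
kgog — violates constraint 3: syllable 1 coda contains /g/, which is not a licensed coda consonant → illicit
lriv.va — violates constraint 4: adjacent identical consonants /vv/ → illicit
nsi.nkik — violates constraint 3: syllable 2 coda contains /k/, which is not a licensed coda consonant → illicit
pvku — violates constraint 1: syllable 1 onset /pvk/ has 3 consonants (> 2) → illicit
Licit: sav → 1.

1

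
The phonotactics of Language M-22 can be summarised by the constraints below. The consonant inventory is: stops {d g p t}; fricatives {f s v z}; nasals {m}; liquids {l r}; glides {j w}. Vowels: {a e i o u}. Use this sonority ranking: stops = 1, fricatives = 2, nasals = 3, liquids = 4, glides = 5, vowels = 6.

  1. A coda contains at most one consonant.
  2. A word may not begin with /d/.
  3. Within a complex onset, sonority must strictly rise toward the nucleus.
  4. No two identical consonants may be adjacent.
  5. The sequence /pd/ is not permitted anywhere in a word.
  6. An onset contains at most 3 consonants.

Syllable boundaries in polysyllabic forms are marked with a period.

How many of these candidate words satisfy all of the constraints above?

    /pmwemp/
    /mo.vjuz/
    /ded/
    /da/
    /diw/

/pmwemp/ — violates constraint 1: syllable 1 coda /mp/ has 2 consonants (> 1) → illicit
/mo.vjuz/ — σ1 onset /m/, coda /∅/ ok; σ2 onset /vj/ (2→5 rises), coda /z/ ok → licit
/ded/ — violates constraint 2: word begins with /d/ → illicit
/da/ — violates constraint 2: word begins with /d/ → illicit
/diw/ — violates constraint 2: word begins with /d/ → illicit
Licit: /mo.vjuz/ → 1.

1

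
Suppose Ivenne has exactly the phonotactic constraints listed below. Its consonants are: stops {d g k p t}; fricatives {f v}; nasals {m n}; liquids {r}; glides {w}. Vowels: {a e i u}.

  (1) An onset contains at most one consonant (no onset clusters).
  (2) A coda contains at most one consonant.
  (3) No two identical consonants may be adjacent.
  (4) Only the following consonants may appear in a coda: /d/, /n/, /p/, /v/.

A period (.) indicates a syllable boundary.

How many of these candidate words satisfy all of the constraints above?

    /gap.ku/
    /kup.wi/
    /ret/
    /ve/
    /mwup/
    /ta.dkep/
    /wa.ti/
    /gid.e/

5

/gap.ku/ — σ1 onset /g/, coda /p/ ok; σ2 onset /k/, coda /∅/ ok → well-formed
/kup.wi/ — σ1 onset /k/, coda /p/ ok; σ2 onset /w/, coda /∅/ ok → well-formed
/ret/ — violates constraint 4: syllable 1 coda contains /t/, which is not a licensed coda consonant → ill-formed
/ve/ — σ1 onset /v/, coda /∅/ ok → well-formed
/mwup/ — violates constraint 1: syllable 1 onset /mw/ has 2 consonants (> 1) → ill-formed
/ta.dkep/ — violates constraint 1: syllable 2 onset /dk/ has 2 consonants (> 1) → ill-formed
/wa.ti/ — σ1 onset /w/, coda /∅/ ok; σ2 onset /t/, coda /∅/ ok → well-formed
/gid.e/ — σ1 onset /g/, coda /d/ ok; σ2 onset /∅/, coda /∅/ ok → well-formed
Well-formed: /gap.ku/, /kup.wi/, /ve/, /wa.ti/, /gid.e/ → 5.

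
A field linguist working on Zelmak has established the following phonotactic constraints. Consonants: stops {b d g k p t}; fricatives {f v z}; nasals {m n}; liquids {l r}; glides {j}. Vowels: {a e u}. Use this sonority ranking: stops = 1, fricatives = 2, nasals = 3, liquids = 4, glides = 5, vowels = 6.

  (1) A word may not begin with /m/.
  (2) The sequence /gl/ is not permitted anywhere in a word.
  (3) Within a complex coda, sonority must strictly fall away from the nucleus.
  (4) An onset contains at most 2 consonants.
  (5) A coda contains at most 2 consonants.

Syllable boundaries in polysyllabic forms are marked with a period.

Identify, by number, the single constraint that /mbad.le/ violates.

/mbad.le/: word begins with /m/.
This is a violation of constraint 1: "A word may not begin with /m/."
The remaining constraints (2, 3, 4, 5) are satisfied.

1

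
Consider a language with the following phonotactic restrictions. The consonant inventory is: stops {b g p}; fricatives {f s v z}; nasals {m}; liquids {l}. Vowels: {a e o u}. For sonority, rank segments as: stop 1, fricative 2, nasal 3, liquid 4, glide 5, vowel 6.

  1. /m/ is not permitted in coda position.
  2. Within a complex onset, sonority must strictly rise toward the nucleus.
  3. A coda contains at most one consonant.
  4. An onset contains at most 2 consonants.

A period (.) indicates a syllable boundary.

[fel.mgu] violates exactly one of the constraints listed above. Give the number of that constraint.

2

[fel.mgu]: syllable 2 onset /mg/: /m/ (nasal, 3) → /g/ (stop, 1) does not rise.
This is a violation of constraint 2: "Within a complex onset, sonority must strictly rise toward the nucleus."
The remaining constraints (1, 3, 4) are satisfied.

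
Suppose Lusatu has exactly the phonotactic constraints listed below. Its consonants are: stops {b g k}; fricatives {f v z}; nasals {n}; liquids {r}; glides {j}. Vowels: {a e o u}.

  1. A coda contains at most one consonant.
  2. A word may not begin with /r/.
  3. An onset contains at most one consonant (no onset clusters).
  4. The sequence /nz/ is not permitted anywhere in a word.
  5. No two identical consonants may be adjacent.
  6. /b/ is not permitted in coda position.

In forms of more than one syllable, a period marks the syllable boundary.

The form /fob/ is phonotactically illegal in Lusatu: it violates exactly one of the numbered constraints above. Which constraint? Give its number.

/fob/: syllable 1 coda contains /b/.
This is a violation of constraint 6: "/b/ is not permitted in coda position."
The remaining constraints (1, 2, 3, 4, 5) are satisfied.

6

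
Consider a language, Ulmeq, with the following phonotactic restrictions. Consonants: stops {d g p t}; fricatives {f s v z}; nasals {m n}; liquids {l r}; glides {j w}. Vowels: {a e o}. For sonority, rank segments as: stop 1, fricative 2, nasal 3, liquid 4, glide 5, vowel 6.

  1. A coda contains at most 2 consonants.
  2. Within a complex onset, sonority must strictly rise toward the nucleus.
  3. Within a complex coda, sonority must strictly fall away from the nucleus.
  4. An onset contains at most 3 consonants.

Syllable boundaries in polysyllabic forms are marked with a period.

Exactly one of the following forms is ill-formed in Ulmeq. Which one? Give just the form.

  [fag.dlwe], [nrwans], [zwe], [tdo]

[tdo]

[fag.dlwe] — σ1 onset /f/, coda /g/ ok; σ2 onset /dlw/ (1→4→5 rises), coda /∅/ ok → well-formed
[nrwans] — σ1 onset /nrw/ (3→4→5 rises), coda /ns/ (3→2 falls) ok → well-formed
[zwe] — σ1 onset /zw/ (2→5 rises), coda /∅/ ok → well-formed
[tdo] — violates constraint 2: syllable 1 onset /td/: /t/ (stop, 1) → /d/ (stop, 1) does not rise → ill-formed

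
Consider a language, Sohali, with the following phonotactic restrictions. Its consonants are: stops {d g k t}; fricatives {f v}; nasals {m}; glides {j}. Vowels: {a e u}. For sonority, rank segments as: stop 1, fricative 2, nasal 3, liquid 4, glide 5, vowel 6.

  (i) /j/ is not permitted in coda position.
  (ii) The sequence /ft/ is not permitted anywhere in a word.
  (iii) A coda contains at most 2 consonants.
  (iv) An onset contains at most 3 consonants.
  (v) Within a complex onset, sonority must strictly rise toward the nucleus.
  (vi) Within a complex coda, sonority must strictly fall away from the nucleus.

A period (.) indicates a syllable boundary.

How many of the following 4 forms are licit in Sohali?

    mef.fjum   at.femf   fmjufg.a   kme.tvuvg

4

mef.fjum — σ1 onset /m/, coda /f/ ok; σ2 onset /fj/ (2→5 rises), coda /m/ ok → licit
at.femf — σ1 onset /∅/, coda /t/ ok; σ2 onset /f/, coda /mf/ (3→2 falls) ok → licit
fmjufg.a — σ1 onset /fmj/ (2→3→5 rises), coda /fg/ (2→1 falls) ok; σ2 onset /∅/, coda /∅/ ok → licit
kme.tvuvg — σ1 onset /km/ (1→3 rises), coda /∅/ ok; σ2 onset /tv/ (1→2 rises), coda /vg/ (2→1 falls) ok → licit
Licit: mef.fjum, at.femf, fmjufg.a, kme.tvuvg → 4.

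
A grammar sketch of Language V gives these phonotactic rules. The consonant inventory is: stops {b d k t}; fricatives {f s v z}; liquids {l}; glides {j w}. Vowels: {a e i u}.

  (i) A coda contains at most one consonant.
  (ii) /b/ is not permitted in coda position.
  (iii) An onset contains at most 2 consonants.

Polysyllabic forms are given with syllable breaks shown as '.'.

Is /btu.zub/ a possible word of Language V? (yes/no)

/btu.zub/ — violates constraint (ii): syllable 2 coda contains /b/ → illicit

no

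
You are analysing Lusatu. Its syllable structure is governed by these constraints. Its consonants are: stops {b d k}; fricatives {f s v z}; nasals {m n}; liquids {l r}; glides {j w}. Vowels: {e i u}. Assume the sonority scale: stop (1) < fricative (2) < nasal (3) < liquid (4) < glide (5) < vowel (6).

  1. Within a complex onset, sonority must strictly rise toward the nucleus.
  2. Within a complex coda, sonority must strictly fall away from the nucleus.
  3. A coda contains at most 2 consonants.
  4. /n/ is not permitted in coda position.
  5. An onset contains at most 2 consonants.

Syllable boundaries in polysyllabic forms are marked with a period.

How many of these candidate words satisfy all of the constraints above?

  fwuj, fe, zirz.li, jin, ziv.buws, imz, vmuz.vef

6

fwuj — σ1 onset /fw/ (2→5 rises), coda /j/ ok → licit
fe — σ1 onset /f/, coda /∅/ ok → licit
zirz.li — σ1 onset /z/, coda /rz/ (4→2 falls) ok; σ2 onset /l/, coda /∅/ ok → licit
jin — violates constraint 4: syllable 1 coda contains /n/ → illicit
ziv.buws — σ1 onset /z/, coda /v/ ok; σ2 onset /b/, coda /ws/ (5→2 falls) ok → licit
imz — σ1 onset /∅/, coda /mz/ (3→2 falls) ok → licit
vmuz.vef — σ1 onset /vm/ (2→3 rises), coda /z/ ok; σ2 onset /v/, coda /f/ ok → licit
Licit: fwuj, fe, zirz.li, ziv.buws, imz, vmuz.vef → 6.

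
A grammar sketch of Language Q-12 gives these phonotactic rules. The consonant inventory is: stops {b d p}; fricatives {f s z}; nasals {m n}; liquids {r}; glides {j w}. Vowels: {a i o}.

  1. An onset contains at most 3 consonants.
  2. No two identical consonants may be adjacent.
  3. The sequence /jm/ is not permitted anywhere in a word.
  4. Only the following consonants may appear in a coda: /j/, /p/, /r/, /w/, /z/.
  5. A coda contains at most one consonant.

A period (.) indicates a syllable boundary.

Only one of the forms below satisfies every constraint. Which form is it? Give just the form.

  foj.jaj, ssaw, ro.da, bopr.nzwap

ro.da

foj.jaj — violates constraint 2: adjacent identical consonants /jj/ → not permitted
ssaw — violates constraint 2: adjacent identical consonants /ss/ → not permitted
ro.da — σ1 onset /r/, coda /∅/ ok; σ2 onset /d/, coda /∅/ ok → permitted
bopr.nzwap — violates constraint 5: syllable 1 coda /pr/ has 2 consonants (> 1) → not permitted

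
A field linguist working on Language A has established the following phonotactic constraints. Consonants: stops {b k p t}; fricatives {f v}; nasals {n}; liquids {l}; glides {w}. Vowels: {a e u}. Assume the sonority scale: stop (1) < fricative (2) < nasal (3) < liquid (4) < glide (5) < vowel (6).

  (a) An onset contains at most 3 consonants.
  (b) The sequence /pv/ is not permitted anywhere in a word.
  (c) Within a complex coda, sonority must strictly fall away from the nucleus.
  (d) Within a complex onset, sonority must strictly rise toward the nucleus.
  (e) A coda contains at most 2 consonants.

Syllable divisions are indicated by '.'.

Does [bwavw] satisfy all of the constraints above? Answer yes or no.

no

[bwavw] — violates constraint (c): syllable 1 coda /vw/: /v/ (fricative, 2) → /w/ (glide, 5) does not fall → ill-formed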